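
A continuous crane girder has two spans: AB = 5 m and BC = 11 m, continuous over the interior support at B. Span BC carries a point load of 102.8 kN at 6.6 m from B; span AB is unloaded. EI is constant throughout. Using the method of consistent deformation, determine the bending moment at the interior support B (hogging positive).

Take M_B as the redundant. Released structure: two simple spans AB and BC with a hinge at B.
End slopes at the hinge B, treating each span as simply supported:
  span BC: point load 102.8 at a = 6.6: Pab(L + b)/(6LEI) = 696.6/EI
  relative rotation θ_0 = (0 + 696.6)/EI = 696.6/EI
A unit hogging moment at B produces rotation L₁/(3EI) + L₂/(3EI) = 5.333/EI.
Slope continuity at B: θ_0 = M_B·5.333/EI, so M_B = 696.6/5.333 = 130.6 kN·m (hogging).

M_B = 130.6 kN·m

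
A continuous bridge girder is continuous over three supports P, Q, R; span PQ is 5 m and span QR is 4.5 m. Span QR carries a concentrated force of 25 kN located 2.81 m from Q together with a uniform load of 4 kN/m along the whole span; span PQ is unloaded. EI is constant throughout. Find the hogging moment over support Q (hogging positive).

M_Q = 13.39 kN·m

Insert a hinge at Q; M_Q is the redundant, and each span becomes simply supported.
Discontinuity in slope at Q on the released structure — sum the simple-span end rotations:
  span QR: point load 25 at a = 2.81: Pab(L + b)/(6LEI) = 27.22/EI
  span QR: UDL 4: wL³/(24EI) = 15.19/EI
  relative rotation θ_0 = (0 + 42.41)/EI = 42.41/EI
A unit hogging moment at Q produces rotation L₁/(3EI) + L₂/(3EI) = 3.167/EI.
Slope continuity at Q: θ_0 = M_Q·3.167/EI, so M_Q = 42.41/3.167 = 13.39 kN·m (hogging).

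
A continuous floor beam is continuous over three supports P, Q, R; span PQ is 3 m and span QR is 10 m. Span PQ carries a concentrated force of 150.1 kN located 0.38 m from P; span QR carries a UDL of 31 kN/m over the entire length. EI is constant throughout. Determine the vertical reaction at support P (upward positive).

Release continuity at Q by inserting a hinge; the redundant is the internal moment M_Q. The primary structure is two simply-supported spans PQ and QR.
Discontinuity in slope at Q on the released structure — sum the simple-span end rotations:
  span PQ: point load 150.1 at a = 0.38: Pab(L + a)/(6LEI) = 28.06/EI
  span QR: UDL 31: wL³/(24EI) = 1292/EI
  relative rotation θ_0 = (28.06 + 1292)/EI = 1320/EI
A unit hogging moment at Q produces rotation L₁/(3EI) + L₂/(3EI) = 4.333/EI.
Compatibility: M_Q·(L₁+L₂)/(3EI) = θ_0, giving M_Q = 304.6 kN·m (hogging).
Span PQ, ΣM about P with M_Q applied at Q: R_Q^{PQ}·3 = 57.04 + 304.6, so R_Q^{PQ} = 120.5 kN and R_P = 150.1 − 120.5 = 29.57 kN.

R_P = 29.57 kN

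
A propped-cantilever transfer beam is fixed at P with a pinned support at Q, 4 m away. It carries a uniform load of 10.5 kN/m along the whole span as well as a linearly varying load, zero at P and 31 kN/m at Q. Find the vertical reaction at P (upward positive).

R_P = 54.15 kN

Release the roller at Q. Primary structure: cantilever fixed at P.
Downward deflection at the released point Q due to the loads:
  UDL 10.5: wL⁴/(8EI) = 336/EI
  triangular load, peak 31 at the free end: 11w₀L⁴/(120EI) = 727.5/EI
  δ_0 = 1063/EI
Flexibility coefficient — unit upward force at Q: δ_{QQ} = L³/(3EI) = 21.33/EI.
The prop prevents deflection at Q: R_Q = δ_0/δ_{QQ} = 1063/21.33 = 49.85 kN.
Vertical equilibrium: R_P = ΣP − R_Q = 104 − 49.85 = 54.15 kN.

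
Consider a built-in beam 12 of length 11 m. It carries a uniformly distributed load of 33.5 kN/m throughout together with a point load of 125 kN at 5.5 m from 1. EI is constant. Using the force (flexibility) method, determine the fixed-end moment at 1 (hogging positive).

M_1 = 509.7 kN·m

Release both end moments; the primary structure is a simply-supported span 12 with redundants M_1 and M_2.
On the primary (simply-supported) span, the end slopes from the loading are:
  at 1: UDL 33.5: wL³/(24EI) = 1858/EI
  at 2: UDL 33.5: wL³/(24EI) = 1858/EI
  at 1: point load 125 at a = 5.5: Pab(L + b)/(6LEI) = 945.3/EI
  at 2: point load 125 at a = 5.5: Pab(L + a)/(6LEI) = 945.3/EI
  θ_10 = 2803/EI,  θ_20 = 2803/EI
Flexibility coefficients: a unit moment at one end gives L/(3EI) there and L/(6EI) at the far end, so f₁₁ = f₂₂ = 3.667/EI and f₁₂ = f₂₁ = 1.833/EI.
Compatibility — zero rotation at each built-in end:
  3.667 M_1 + 1.833 M_2 = 2803
  1.833 M_1 + 3.667 M_2 = 2803
Solving the pair gives M_1 = 509.7 kN·m and M_2 = 509.7 kN·m (hogging).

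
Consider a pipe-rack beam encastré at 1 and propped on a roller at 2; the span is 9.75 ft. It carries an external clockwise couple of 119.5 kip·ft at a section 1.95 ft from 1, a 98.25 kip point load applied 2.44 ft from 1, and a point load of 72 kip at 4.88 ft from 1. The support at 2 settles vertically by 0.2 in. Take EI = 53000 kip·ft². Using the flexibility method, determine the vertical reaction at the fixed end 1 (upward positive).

R_1 = 135.5 kip

Take the reaction at 2 as the redundant and release it; the primary structure is a cantilever fixed at 1.
Free-end deflection of the primary structure under the applied loading (downward +):
  clockwise couple 119.5 at a = 1.95: M₀a(2L − a)/(2EI) = 2045/EI
  point load 98.25 at a = 2.44: Pa²(3L − a)/(6EI) = 2614/EI
  point load 72 at a = 4.88: Pa²(3L − a)/(6EI) = 6964/EI
  δ_0 = 11623/EI
Flexibility coefficient — unit upward force at 2: δ_{22} = L³/(3EI) = 309/EI.
With EI = 53000 kip·ft²: δ_0 = 0.2193 ft and δ_{22} = 0.005829 ft/kip.
Compatibility — the beam at 2 must follow the support down by 0.01667 ft: δ_0 − R_2·δ_{22} = 0.01667, so R_2 = (0.2193 − 0.01667)/0.005829 = 34.76 kip.
Vertical equilibrium: R_1 = ΣP − R_2 = 170.2 − 34.76 = 135.5 kip.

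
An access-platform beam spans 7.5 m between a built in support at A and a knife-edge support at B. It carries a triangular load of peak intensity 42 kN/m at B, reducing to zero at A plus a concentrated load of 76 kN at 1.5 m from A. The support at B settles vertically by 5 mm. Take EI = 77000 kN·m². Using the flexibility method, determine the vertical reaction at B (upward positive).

Remove the prop at B; the released (primary) structure is a cantilever built in at A.
Downward deflection at the released point B due to the loads:
  triangular load, peak 42 at the free end: 11w₀L⁴/(120EI) = 12182/EI
  point load 76 at a = 1.5: Pa²(3L − a)/(6EI) = 598.5/EI
  δ_0 = 12780/EI
Tip deflection under a unit load at B: L³/(3EI) = 140.6/EI.
With EI = 77000 kN·m²: δ_0 = 0.16598 m and δ_{BB} = 0.001826 m/kN.
Compatibility — the beam at B must follow the support down by 0.005 m: δ_0 − R_B·δ_{BB} = 0.005, so R_B = (0.16598 − 0.005)/0.001826 = 88.14 kN.

R_B = 88.14 kN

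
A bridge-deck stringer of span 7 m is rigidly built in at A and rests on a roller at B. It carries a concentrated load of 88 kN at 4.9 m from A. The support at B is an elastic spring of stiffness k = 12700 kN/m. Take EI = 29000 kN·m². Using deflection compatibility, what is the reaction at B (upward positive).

R_B = 48.62 kN

Release the roller at B. Primary structure: cantilever fixed at A.
Deflection at B on the released cantilever, summing each load's contribution:
  point load 88 at a = 4.9: Pa²(3L − a)/(6EI) = 5670/EI
Flexibility coefficient — unit upward force at B: δ_{BB} = L³/(3EI) = 114.3/EI.
With EI = 29000 kN·m²: δ_0 = 0.1955 m and δ_{BB} = 0.003943 m/kN.
Compatibility — the spring shortens by R_B/k under the reaction it provides: δ_0 − R_B·δ_{BB} = R_B/k. With 1/k = 0.000079 m/kN, R_B = δ_0 / (δ_{BB} + 1/k) = 0.1955 / (0.003943 + 0.000079) = 48.62 kN.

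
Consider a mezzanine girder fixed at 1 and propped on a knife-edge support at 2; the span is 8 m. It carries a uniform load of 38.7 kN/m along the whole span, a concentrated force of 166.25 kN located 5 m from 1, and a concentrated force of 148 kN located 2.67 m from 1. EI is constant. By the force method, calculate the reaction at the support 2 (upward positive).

R_2 = 215.2 kN

Choose R_2 as the redundant. The primary structure is the cantilever fixed at 1.
Free-end deflection of the primary structure under the applied loading (downward +):
  UDL 38.7: wL⁴/(8EI) = 19814/EI
  point load 166.25 at a = 5: Pa²(3L − a)/(6EI) = 13161/EI
  point load 148 at a = 2.67: Pa²(3L − a)/(6EI) = 3751/EI
  δ_0 = 36727/EI
Tip deflection under a unit load at 2: L³/(3EI) = 170.7/EI.
The prop prevents deflection at 2: R_2 = δ_0/δ_{22} = 36727/170.7 = 215.2 kN.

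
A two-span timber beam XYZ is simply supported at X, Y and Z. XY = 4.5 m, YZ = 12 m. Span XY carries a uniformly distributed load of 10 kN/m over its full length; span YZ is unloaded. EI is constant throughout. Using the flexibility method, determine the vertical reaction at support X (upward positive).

Insert a hinge at Y; M_Y is the redundant, and each span becomes simply supported.
Rotations at Y on the released spans (each span's end-slope, ×1/EI):
  span XY: UDL 10: wL³/(24EI) = 37.97/EI
  relative rotation θ_0 = (37.97 + 0)/EI = 37.97/EI
A unit hogging moment at Y produces rotation L₁/(3EI) + L₂/(3EI) = 5.5/EI.
Slope continuity at Y: θ_0 = M_Y·5.5/EI, so M_Y = 37.97/5.5 = 6.903 kN·m (hogging).
Span XY, ΣM about X with M_Y applied at Y: R_Y^{XY}·4.5 = 101.2 + 6.903, so R_Y^{XY} = 24.03 kN and R_X = 45 − 24.03 = 20.97 kN.

R_X = 20.97 kN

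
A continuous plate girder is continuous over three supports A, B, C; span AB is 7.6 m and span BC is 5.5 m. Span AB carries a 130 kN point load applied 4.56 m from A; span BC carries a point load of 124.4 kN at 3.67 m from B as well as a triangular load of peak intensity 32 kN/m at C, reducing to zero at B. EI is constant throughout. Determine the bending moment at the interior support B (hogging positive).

M_B = 176.3 kN·m

Take M_B as the redundant. Released structure: two simple spans AB and BC with a hinge at B.
End slopes at the hinge B, treating each span as simply supported:
  span AB: point load 130 at a = 4.56: Pab(L + a)/(6LEI) = 480.6/EI
  span BC: point load 124.4 at a = 3.67: Pab(L + b)/(6LEI) = 185.6/EI
  span BC: triangular load, peak 32: 7w₀L³/(360EI) = 103.5/EI
  relative rotation θ_0 = (480.6 + 289.1)/EI = 769.7/EI
A unit hogging moment at B produces rotation L₁/(3EI) + L₂/(3EI) = 4.367/EI.
Slope continuity at B: θ_0 = M_B·4.367/EI, so M_B = 769.7/4.367 = 176.3 kN·m (hogging).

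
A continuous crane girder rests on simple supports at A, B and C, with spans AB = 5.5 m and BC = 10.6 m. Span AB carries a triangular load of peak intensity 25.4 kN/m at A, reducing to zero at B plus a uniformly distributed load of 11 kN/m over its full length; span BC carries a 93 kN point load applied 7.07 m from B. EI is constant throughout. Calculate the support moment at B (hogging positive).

M_B = 125.6 kN·m

Insert a hinge at B; M_B is the redundant, and each span becomes simply supported.
Rotations at B on the released spans (each span's end-slope, ×1/EI):
  span AB: triangular load, peak 25.4: 7w₀L³/(360EI) = 82.17/EI
  span AB: UDL 11: wL³/(24EI) = 76.26/EI
  span BC: point load 93 at a = 7.07: Pab(L + b)/(6LEI) = 515.7/EI
  relative rotation θ_0 = (158.4 + 515.7)/EI = 674.1/EI
A unit hogging moment at B produces rotation L₁/(3EI) + L₂/(3EI) = 5.367/EI.
Slope continuity at B: θ_0 = M_B·5.367/EI, so M_B = 674.1/5.367 = 125.6 kN·m (hogging).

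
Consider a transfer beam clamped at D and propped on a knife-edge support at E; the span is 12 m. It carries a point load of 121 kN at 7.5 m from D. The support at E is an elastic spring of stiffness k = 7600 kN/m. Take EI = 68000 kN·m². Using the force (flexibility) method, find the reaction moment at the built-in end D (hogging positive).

M_D = 244.3 kN·m

Remove the prop at E; the released (primary) structure is a cantilever built in at D.
Deflection at E on the released cantilever, summing each load's contribution:
  point load 121 at a = 7.5: Pa²(3L − a)/(6EI) = 32330/EI
Flexibility coefficient — unit upward force at E: δ_{EE} = L³/(3EI) = 576/EI.
With EI = 68000 kN·m²: δ_0 = 0.47544 m and δ_{EE} = 0.008471 m/kN.
Compatibility — the spring shortens by R_E/k under the reaction it provides: δ_0 − R_E·δ_{EE} = R_E/k. With 1/k = 0.000132 m/kN, R_E = δ_0 / (δ_{EE} + 1/k) = 0.47544 / (0.008471 + 0.000132) = 55.27 kN.
Moment equilibrium about D: M_D = Σ(load moments about D) − R_E·L = 907.5 − 55.27×12 = 244.3 kN·m.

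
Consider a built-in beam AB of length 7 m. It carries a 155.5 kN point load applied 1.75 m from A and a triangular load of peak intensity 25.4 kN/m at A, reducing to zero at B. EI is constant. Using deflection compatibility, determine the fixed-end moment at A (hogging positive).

M_A = 215.3 kN·m

Take the two fixed-end moments M_A, M_B as redundants; the released structure is the simple span AB.
Simple-span end rotations at A and B under the given loads:
  at A: point load 155.5 at a = 1.75: Pab(L + b)/(6LEI) = 416.7/EI
  at B: point load 155.5 at a = 1.75: Pab(L + a)/(6LEI) = 297.6/EI
  at A: triangular load, peak 25.4: w₀L³/(45EI) = 193.6/EI
  at B: triangular load, peak 25.4: 7w₀L³/(360EI) = 169.4/EI
  θ_A0 = 610.3/EI,  θ_B0 = 467/EI
Flexibility coefficients: a unit moment at one end gives L/(3EI) there and L/(6EI) at the far end, so f₁₁ = f₂₂ = 2.333/EI and f₁₂ = f₂₁ = 1.167/EI.
Compatibility — zero rotation at each built-in end:
  2.333 M_A + 1.167 M_B = 610.3
  1.167 M_A + 2.333 M_B = 467
Solving the pair gives M_A = 215.3 kN·m and M_B = 92.51 kN·m (hogging).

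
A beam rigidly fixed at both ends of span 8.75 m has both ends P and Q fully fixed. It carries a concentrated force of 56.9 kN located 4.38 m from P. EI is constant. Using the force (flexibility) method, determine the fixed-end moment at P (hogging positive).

Release both end moments; the primary structure is a simply-supported span PQ with redundants M_P and M_Q.
End rotations of the released simple span under the applied load (×1/EI):
  at P: point load 56.9 at a = 4.38: Pab(L + b)/(6LEI) = 272.2/EI
  at Q: point load 56.9 at a = 4.38: Pab(L + a)/(6LEI) = 272.4/EI
  θ_P0 = 272.2/EI,  θ_Q0 = 272.4/EI
Flexibility coefficients: a unit moment at one end gives L/(3EI) there and L/(6EI) at the far end, so f₁₁ = f₂₂ = 2.917/EI and f₁₂ = f₂₁ = 1.458/EI.
Compatibility — zero rotation at each built-in end:
  2.917 M_P + 1.458 M_Q = 272.2
  1.458 M_P + 2.917 M_Q = 272.4
Solving the pair gives M_P = 62.16 kN·m and M_Q = 62.31 kN·m (hogging).

M_P = 62.16 kN·m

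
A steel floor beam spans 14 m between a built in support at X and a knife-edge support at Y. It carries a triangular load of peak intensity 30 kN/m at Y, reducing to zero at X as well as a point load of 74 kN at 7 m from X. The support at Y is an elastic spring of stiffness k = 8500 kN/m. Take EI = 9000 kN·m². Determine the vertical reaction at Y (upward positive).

Take the reaction at Y as the redundant and release it; the primary structure is a cantilever fixed at X.
Free-end deflection of the primary structure under the applied loading (downward +):
  triangular load, peak 30 at the free end: 11w₀L⁴/(120EI) = 105644/EI
  point load 74 at a = 7: Pa²(3L − a)/(6EI) = 21152/EI
  δ_0 = 126796/EI
Tip deflection under a unit load at Y: L³/(3EI) = 914.7/EI.
With EI = 9000 kN·m²: δ_0 = 14.088 m and δ_{YY} = 0.10163 m/kN.
Compatibility — the spring shortens by R_Y/k under the reaction it provides: δ_0 − R_Y·δ_{YY} = R_Y/k. With 1/k = 0.000118 m/kN, R_Y = δ_0 / (δ_{YY} + 1/k) = 14.088 / (0.10163 + 0.000118) = 138.5 kN.

R_Y = 138.5 kN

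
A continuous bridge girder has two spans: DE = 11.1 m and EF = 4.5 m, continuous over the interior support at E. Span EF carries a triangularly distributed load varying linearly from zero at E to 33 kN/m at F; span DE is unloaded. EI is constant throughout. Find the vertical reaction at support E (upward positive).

Take M_E as the redundant. Released structure: two simple spans DE and EF with a hinge at E.
Rotations at E on the released spans (each span's end-slope, ×1/EI):
  span EF: triangular load, peak 33: 7w₀L³/(360EI) = 58.47/EI
  relative rotation θ_0 = (0 + 58.47)/EI = 58.47/EI
A unit hogging moment at E produces rotation L₁/(3EI) + L₂/(3EI) = 5.2/EI.
Compatibility: M_E·(L₁+L₂)/(3EI) = θ_0, giving M_E = 11.24 kN·m (hogging).
Span DE, ΣM about D with M_E applied at E: R_E^{DE}·11.1 = 0 + 11.24, so R_E^{DE} = 1.013 kN and R_D = 0 − 1.013 = -1.013 kN.
Span EF, ΣM about F: R_E^{EF}·4.5 = 111.4 + 11.24, so R_E^{EF} = 27.25 kN and R_F = 74.25 − 27.25 = 47 kN.
R_E = 1.013 + 27.25 = 28.26 kN.

R_E = 28.26 kN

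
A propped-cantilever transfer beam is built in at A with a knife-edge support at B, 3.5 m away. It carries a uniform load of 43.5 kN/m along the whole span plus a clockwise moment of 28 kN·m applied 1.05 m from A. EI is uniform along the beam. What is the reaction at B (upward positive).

Choose R_B as the redundant. The primary structure is the cantilever fixed at A.
Downward deflection at the released point B due to the loads:
  UDL 43.5: wL⁴/(8EI) = 816/EI
  clockwise couple 28 at a = 1.05: M₀a(2L − a)/(2EI) = 87.47/EI
  δ_0 = 903.4/EI
Tip deflection under a unit load at B: L³/(3EI) = 14.29/EI.
The prop prevents deflection at B: R_B = δ_0/δ_{BB} = 903.4/14.29 = 63.21 kN.

R_B = 63.21 kN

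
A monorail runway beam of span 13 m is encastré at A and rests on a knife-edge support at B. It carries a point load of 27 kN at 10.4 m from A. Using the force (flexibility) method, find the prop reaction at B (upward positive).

R_B = 19.01 kN

Choose R_B as the redundant. The primary structure is the cantilever fixed at A.
Free-end deflection of the primary structure under the applied loading (downward +):
  point load 27 at a = 10.4: Pa²(3L − a)/(6EI) = 13920/EI
Flexibility coefficient — unit upward force at B: δ_{BB} = L³/(3EI) = 732.3/EI.
Compatibility at B: δ_0 − R_B·δ_{BB} = 0, so R_B = 13920/732.3 = 19.01 kN.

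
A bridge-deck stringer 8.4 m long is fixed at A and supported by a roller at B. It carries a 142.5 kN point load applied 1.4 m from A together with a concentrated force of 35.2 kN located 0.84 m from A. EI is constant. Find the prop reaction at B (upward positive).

Choose R_B as the redundant. The primary structure is the cantilever fixed at A.
Free-end deflection of the primary structure under the applied loading (downward +):
  point load 142.5 at a = 1.4: Pa²(3L − a)/(6EI) = 1108/EI
  point load 35.2 at a = 0.84: Pa²(3L − a)/(6EI) = 100.8/EI
  δ_0 = 1209/EI
Flexibility coefficient — unit upward force at B: δ_{BB} = L³/(3EI) = 197.6/EI.
The prop prevents deflection at B: R_B = δ_0/δ_{BB} = 1209/197.6 = 6.118 kN.

R_B = 6.118 kN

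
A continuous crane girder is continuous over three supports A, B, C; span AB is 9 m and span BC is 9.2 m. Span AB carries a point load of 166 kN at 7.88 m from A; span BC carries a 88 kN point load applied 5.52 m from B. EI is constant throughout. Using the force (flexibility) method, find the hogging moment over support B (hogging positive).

Take M_B as the redundant. Released structure: two simple spans AB and BC with a hinge at B.
End slopes at the hinge B, treating each span as simply supported:
  span AB: point load 166 at a = 7.88: Pab(L + a)/(6LEI) = 458/EI
  span BC: point load 88 at a = 5.52: Pab(L + b)/(6LEI) = 417.1/EI
  relative rotation θ_0 = (458 + 417.1)/EI = 875.1/EI
A unit hogging moment at B produces rotation L₁/(3EI) + L₂/(3EI) = 6.067/EI.
Compatibility: M_B·(L₁+L₂)/(3EI) = θ_0, giving M_B = 144.2 kN·m (hogging).

M_B = 144.2 kN·m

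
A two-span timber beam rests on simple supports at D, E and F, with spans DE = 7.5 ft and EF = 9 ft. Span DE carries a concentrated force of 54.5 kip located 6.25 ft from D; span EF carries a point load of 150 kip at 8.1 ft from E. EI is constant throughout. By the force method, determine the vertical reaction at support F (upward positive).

Insert a hinge at E; M_E is the redundant, and each span becomes simply supported.
Discontinuity in slope at E on the released structure — sum the simple-span end rotations:
  span DE: point load 54.5 at a = 6.25: Pab(L + a)/(6LEI) = 130.1/EI
  span EF: point load 150 at a = 8.1: Pab(L + b)/(6LEI) = 200.5/EI
  relative rotation θ_0 = (130.1 + 200.5)/EI = 330.6/EI
A unit hogging moment at E produces rotation L₁/(3EI) + L₂/(3EI) = 5.5/EI.
Compatibility: M_E·(L₁+L₂)/(3EI) = θ_0, giving M_E = 60.1 kip·ft (hogging).
Span EF, ΣM about F: R_E^{EF}·9 = 135 + 60.1, so R_E^{EF} = 21.68 kip and R_F = 150 − 21.68 = 128.3 kip.

R_F = 128.3 kip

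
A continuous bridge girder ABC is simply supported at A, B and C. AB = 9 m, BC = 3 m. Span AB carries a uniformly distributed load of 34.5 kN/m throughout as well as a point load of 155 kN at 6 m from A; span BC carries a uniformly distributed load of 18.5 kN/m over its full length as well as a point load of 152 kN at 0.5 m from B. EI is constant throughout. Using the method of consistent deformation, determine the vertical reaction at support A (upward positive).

Insert a hinge at B; M_B is the redundant, and each span becomes simply supported.
Rotations at B on the released spans (each span's end-slope, ×1/EI):
  span AB: UDL 34.5: wL³/(24EI) = 1048/EI
  span AB: point load 155 at a = 6: Pab(L + a)/(6LEI) = 775/EI
  span BC: UDL 18.5: wL³/(24EI) = 20.81/EI
  span BC: point load 152 at a = 0.5: Pab(L + b)/(6LEI) = 58.06/EI
  relative rotation θ_0 = (1823 + 78.87)/EI = 1902/EI
A unit hogging moment at B produces rotation L₁/(3EI) + L₂/(3EI) = 4/EI.
Compatibility: M_B·(L₁+L₂)/(3EI) = θ_0, giving M_B = 475.5 kN·m (hogging).
Span AB, ΣM about A with M_B applied at B: R_B^{AB}·9 = 2327 + 475.5, so R_B^{AB} = 311.4 kN and R_A = 465.5 − 311.4 = 154.1 kN.

R_A = 154.1 kN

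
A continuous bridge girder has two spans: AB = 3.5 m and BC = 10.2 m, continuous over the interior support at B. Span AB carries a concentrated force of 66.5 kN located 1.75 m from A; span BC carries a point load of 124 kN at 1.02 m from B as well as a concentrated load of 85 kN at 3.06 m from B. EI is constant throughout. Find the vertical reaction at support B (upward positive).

Release continuity at B by inserting a hinge; the redundant is the internal moment M_B. The primary structure is two simply-supported spans AB and BC.
Rotations at B on the released spans (each span's end-slope, ×1/EI):
  span AB: point load 66.5 at a = 1.75: Pab(L + a)/(6LEI) = 50.91/EI
  span BC: point load 124 at a = 1.02: Pab(L + b)/(6LEI) = 367.7/EI
  span BC: point load 85 at a = 3.06: Pab(L + b)/(6LEI) = 526.2/EI
  relative rotation θ_0 = (50.91 + 893.9)/EI = 944.8/EI
A unit hogging moment at B produces rotation L₁/(3EI) + L₂/(3EI) = 4.567/EI.
Slope continuity at B: θ_0 = M_B·4.567/EI, so M_B = 944.8/4.567 = 206.9 kN·m (hogging).
Span AB, ΣM about A with M_B applied at B: R_B^{AB}·3.5 = 116.4 + 206.9, so R_B^{AB} = 92.36 kN and R_A = 66.5 − 92.36 = -25.86 kN.
Span BC, ΣM about C: R_B^{BC}·10.2 = 1745 + 206.9, so R_B^{BC} = 191.4 kN and R_C = 209 − 191.4 = 17.62 kN.
R_B = 92.36 + 191.4 = 283.7 kN.

R_B = 283.7 kN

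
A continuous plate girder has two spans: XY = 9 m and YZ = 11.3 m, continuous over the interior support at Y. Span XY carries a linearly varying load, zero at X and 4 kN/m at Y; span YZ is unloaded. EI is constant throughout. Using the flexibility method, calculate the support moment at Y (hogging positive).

Release continuity at Y by inserting a hinge; the redundant is the internal moment M_Y. The primary structure is two simply-supported spans XY and YZ.
End slopes at the hinge Y, treating each span as simply supported:
  span XY: triangular load, peak 4: w₀L³/(45EI) = 64.8/EI
  relative rotation θ_0 = (64.8 + 0)/EI = 64.8/EI
A unit hogging moment at Y produces rotation L₁/(3EI) + L₂/(3EI) = 6.767/EI.
Compatibility: M_Y·(L₁+L₂)/(3EI) = θ_0, giving M_Y = 9.576 kN·m (hogging).

M_Y = 9.576 kN·m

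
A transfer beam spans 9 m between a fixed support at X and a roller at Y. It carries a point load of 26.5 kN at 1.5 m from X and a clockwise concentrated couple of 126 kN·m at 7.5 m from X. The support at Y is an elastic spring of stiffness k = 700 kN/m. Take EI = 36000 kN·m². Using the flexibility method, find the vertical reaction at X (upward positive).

R_X = 8.789 kN

Remove the prop at Y; the released (primary) structure is a cantilever built in at X.
Free-end deflection of the primary structure under the applied loading (downward +):
  point load 26.5 at a = 1.5: Pa²(3L − a)/(6EI) = 253.4/EI
  clockwise couple 126 at a = 7.5: M₀a(2L − a)/(2EI) = 4961/EI
  δ_0 = 5215/EI
Flexibility coefficient — unit upward force at Y: δ_{YY} = L³/(3EI) = 243/EI.
With EI = 36000 kN·m²: δ_0 = 0.14485 m and δ_{YY} = 0.00675 m/kN.
Compatibility — the spring shortens by R_Y/k under the reaction it provides: δ_0 − R_Y·δ_{YY} = R_Y/k. With 1/k = 0.001429 m/kN, R_Y = δ_0 / (δ_{YY} + 1/k) = 0.14485 / (0.00675 + 0.001429) = 17.71 kN.
Vertical equilibrium: R_X = ΣP − R_Y = 26.5 − 17.71 = 8.789 kN.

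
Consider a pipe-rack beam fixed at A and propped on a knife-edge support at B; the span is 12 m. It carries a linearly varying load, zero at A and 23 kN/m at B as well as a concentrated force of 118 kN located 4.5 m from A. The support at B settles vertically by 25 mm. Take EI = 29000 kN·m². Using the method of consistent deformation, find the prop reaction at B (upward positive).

R_B = 96.42 kN

Release the roller at B. Primary structure: cantilever fixed at A.
Deflection at B on the released cantilever, summing each load's contribution:
  triangular load, peak 23 at the free end: 11w₀L⁴/(120EI) = 43718/EI
  point load 118 at a = 4.5: Pa²(3L − a)/(6EI) = 12545/EI
  δ_0 = 56263/EI
Flexibility coefficient — unit upward force at B: δ_{BB} = L³/(3EI) = 576/EI.
With EI = 29000 kN·m²: δ_0 = 1.9401 m and δ_{BB} = 0.019862 m/kN.
Compatibility — the beam at B must follow the support down by 0.025 m: δ_0 − R_B·δ_{BB} = 0.025, so R_B = (1.9401 − 0.025)/0.019862 = 96.42 kN.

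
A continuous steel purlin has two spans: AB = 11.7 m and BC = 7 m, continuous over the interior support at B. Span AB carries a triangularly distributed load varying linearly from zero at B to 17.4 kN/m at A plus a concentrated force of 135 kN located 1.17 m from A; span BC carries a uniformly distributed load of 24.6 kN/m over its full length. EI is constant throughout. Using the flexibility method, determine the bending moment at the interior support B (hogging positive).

Release continuity at B by inserting a hinge; the redundant is the internal moment M_B. The primary structure is two simply-supported spans AB and BC.
End slopes at the hinge B, treating each span as simply supported:
  span AB: triangular load, peak 17.4: 7w₀L³/(360EI) = 541.9/EI
  span AB: point load 135 at a = 1.17: Pab(L + a)/(6LEI) = 304.9/EI
  span BC: UDL 24.6: wL³/(24EI) = 351.6/EI
  relative rotation θ_0 = (846.8 + 351.6)/EI = 1198/EI
A unit hogging moment at B produces rotation L₁/(3EI) + L₂/(3EI) = 6.233/EI.
Compatibility: M_B·(L₁+L₂)/(3EI) = θ_0, giving M_B = 192.3 kN·m (hogging).

M_B = 192.3 kN·m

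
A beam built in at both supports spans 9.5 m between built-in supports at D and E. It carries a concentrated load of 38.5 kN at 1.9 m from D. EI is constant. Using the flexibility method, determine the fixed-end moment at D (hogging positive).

M_D = 46.82 kN·m

Release both end moments; the primary structure is a simply-supported span DE with redundants M_D and M_E.
End rotations of the released simple span under the applied load (×1/EI):
  at D: point load 38.5 at a = 1.9: Pab(L + b)/(6LEI) = 166.8/EI
  at E: point load 38.5 at a = 1.9: Pab(L + a)/(6LEI) = 111.2/EI
  θ_D0 = 166.8/EI,  θ_E0 = 111.2/EI
Flexibility coefficients: a unit moment at one end gives L/(3EI) there and L/(6EI) at the far end, so f₁₁ = f₂₂ = 3.167/EI and f₁₂ = f₂₁ = 1.583/EI.
Compatibility — zero rotation at each built-in end:
  3.167 M_D + 1.583 M_E = 166.8
  1.583 M_D + 3.167 M_E = 111.2
Solving the pair gives M_D = 46.82 kN·m and M_E = 11.7 kN·m (hogging).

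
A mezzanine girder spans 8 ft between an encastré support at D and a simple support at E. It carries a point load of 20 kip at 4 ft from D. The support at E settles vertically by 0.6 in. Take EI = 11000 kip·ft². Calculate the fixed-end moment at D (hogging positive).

Release the roller at E. Primary structure: cantilever fixed at D.
Free-end deflection of the primary structure under the applied loading (downward +):
  point load 20 at a = 4: Pa²(3L − a)/(6EI) = 1067/EI
Flexibility coefficient — unit upward force at E: δ_{EE} = L³/(3EI) = 170.7/EI.
With EI = 11000 kip·ft²: δ_0 = 0.09697 ft and δ_{EE} = 0.015515 ft/kip.
Compatibility — the beam at E must follow the support down by 0.05 ft: δ_0 − R_E·δ_{EE} = 0.05, so R_E = (0.09697 − 0.05)/0.015515 = 3.027 kip.
Moment equilibrium about D: M_D = Σ(load moments about D) − R_E·L = 80 − 3.027×8 = 55.78 kip·ft.

M_D = 55.78 kip·ft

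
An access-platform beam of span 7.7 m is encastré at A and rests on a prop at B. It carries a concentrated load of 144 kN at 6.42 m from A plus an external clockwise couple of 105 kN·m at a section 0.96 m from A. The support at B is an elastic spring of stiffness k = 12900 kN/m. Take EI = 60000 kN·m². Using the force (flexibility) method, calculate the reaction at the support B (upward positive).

Choose R_B as the redundant. The primary structure is the cantilever fixed at A.
Deflection at B on the released cantilever, summing each load's contribution:
  point load 144 at a = 6.42: Pa²(3L − a)/(6EI) = 16500/EI
  clockwise couple 105 at a = 0.96: M₀a(2L − a)/(2EI) = 727.8/EI
  δ_0 = 17228/EI
Tip deflection under a unit load at B: L³/(3EI) = 152.2/EI.
With EI = 60000 kN·m²: δ_0 = 0.28713 m and δ_{BB} = 0.002536 m/kN.
Compatibility — the spring shortens by R_B/k under the reaction it provides: δ_0 − R_B·δ_{BB} = R_B/k. With 1/k = 0.000078 m/kN, R_B = δ_0 / (δ_{BB} + 1/k) = 0.28713 / (0.002536 + 0.000078) = 109.8 kN.

R_B = 109.8 kN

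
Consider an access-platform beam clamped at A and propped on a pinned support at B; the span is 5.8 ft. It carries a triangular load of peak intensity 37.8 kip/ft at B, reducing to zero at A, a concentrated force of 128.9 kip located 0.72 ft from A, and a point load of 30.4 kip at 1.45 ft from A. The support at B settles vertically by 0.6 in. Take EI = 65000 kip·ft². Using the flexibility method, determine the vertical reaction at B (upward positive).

Choose R_B as the redundant. The primary structure is the cantilever fixed at A.
Free-end deflection of the primary structure under the applied loading (downward +):
  triangular load, peak 37.8 at the free end: 11w₀L⁴/(120EI) = 3921/EI
  point load 128.9 at a = 0.72: Pa²(3L − a)/(6EI) = 185.8/EI
  point load 30.4 at a = 1.45: Pa²(3L − a)/(6EI) = 169.9/EI
  δ_0 = 4277/EI
Tip deflection under a unit load at B: L³/(3EI) = 65.04/EI.
With EI = 65000 kip·ft²: δ_0 = 0.065798 ft and δ_{BB} = 0.001001 ft/kip.
Compatibility — the beam at B must follow the support down by 0.05 ft: δ_0 − R_B·δ_{BB} = 0.05, so R_B = (0.065798 − 0.05)/0.001001 = 15.79 kip.

R_B = 15.79 kip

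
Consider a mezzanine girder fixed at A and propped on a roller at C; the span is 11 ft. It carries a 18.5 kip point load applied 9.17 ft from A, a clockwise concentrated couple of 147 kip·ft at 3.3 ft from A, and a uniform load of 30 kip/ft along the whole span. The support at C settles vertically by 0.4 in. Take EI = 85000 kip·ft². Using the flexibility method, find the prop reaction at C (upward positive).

Remove the prop at C; the released (primary) structure is a cantilever built in at A.
Free-end deflection of the primary structure under the applied loading (downward +):
  point load 18.5 at a = 9.17: Pa²(3L − a)/(6EI) = 6179/EI
  clockwise couple 147 at a = 3.3: M₀a(2L − a)/(2EI) = 4536/EI
  UDL 30: wL⁴/(8EI) = 54904/EI
  δ_0 = 65618/EI
Flexibility coefficient — unit upward force at C: δ_{CC} = L³/(3EI) = 443.7/EI.
With EI = 85000 kip·ft²: δ_0 = 0.77198 ft and δ_{CC} = 0.00522 ft/kip.
Compatibility — the beam at C must follow the support down by 0.03333 ft: δ_0 − R_C·δ_{CC} = 0.03333, so R_C = (0.77198 − 0.03333)/0.00522 = 141.5 kip.

R_C = 141.5 kip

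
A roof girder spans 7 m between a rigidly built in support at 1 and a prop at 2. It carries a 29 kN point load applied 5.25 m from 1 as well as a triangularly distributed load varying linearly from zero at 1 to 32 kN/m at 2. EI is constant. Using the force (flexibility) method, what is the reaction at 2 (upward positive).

R_2 = 79.95 kN

Remove the prop at 2; the released (primary) structure is a cantilever built in at 1.
Deflection at 2 on the released cantilever, summing each load's contribution:
  point load 29 at a = 5.25: Pa²(3L − a)/(6EI) = 2098/EI
  triangular load, peak 32 at the free end: 11w₀L⁴/(120EI) = 7043/EI
  δ_0 = 9141/EI
Tip deflection under a unit load at 2: L³/(3EI) = 114.3/EI.
The prop prevents deflection at 2: R_2 = δ_0/δ_{22} = 9141/114.3 = 79.95 kN.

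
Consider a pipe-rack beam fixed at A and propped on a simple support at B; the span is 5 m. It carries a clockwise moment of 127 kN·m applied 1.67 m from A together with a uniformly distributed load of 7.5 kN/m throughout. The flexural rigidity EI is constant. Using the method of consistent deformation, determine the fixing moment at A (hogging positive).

M_A = 44.43 kN·m

Choose R_B as the redundant. The primary structure is the cantilever fixed at A.
Primary-structure tip deflection at B by superposition:
  clockwise couple 127 at a = 1.67: M₀a(2L − a)/(2EI) = 883.4/EI
  UDL 7.5: wL⁴/(8EI) = 585.9/EI
  δ_0 = 1469/EI
Flexibility coefficient — unit upward force at B: δ_{BB} = L³/(3EI) = 41.67/EI.
Compatibility at B: δ_0 − R_B·δ_{BB} = 0, so R_B = 1469/41.67 = 35.26 kN.
Moment equilibrium about A: M_A = Σ(load moments about A) − R_B·L = 220.8 − 35.26×5 = 44.43 kN·m.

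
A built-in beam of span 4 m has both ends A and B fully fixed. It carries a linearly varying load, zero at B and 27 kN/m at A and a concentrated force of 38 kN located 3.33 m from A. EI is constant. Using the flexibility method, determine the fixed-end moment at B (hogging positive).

Take the two fixed-end moments M_A, M_B as redundants; the released structure is the simple span AB.
Simple-span end rotations at A and B under the given loads:
  at A: triangular load, peak 27: w₀L³/(45EI) = 38.4/EI
  at B: triangular load, peak 27: 7w₀L³/(360EI) = 33.6/EI
  at A: point load 38 at a = 3.33: Pab(L + b)/(6LEI) = 16.5/EI
  at B: point load 38 at a = 3.33: Pab(L + a)/(6LEI) = 25.89/EI
  θ_A0 = 54.9/EI,  θ_B0 = 59.49/EI
Flexibility coefficients: a unit moment at one end gives L/(3EI) there and L/(6EI) at the far end, so f₁₁ = f₂₂ = 1.333/EI and f₁₂ = f₂₁ = 0.6667/EI.
Compatibility — zero rotation at each built-in end:
  1.333 M_A + 0.6667 M_B = 54.9
  0.6667 M_A + 1.333 M_B = 59.49
Solving the pair gives M_A = 25.15 kN·m and M_B = 32.05 kN·m (hogging).

M_B = 32.05 kN·m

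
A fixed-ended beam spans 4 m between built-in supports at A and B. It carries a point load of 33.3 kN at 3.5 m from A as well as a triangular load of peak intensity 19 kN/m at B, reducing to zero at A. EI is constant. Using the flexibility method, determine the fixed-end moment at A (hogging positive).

M_A = 11.95 kN·m

Release both end moments; the primary structure is a simply-supported span AB with redundants M_A and M_B.
On the primary (simply-supported) span, the end slopes from the loading are:
  at A: point load 33.3 at a = 3.5: Pab(L + b)/(6LEI) = 10.93/EI
  at B: point load 33.3 at a = 3.5: Pab(L + a)/(6LEI) = 18.21/EI
  at A: triangular load, peak 19: 7w₀L³/(360EI) = 23.64/EI
  at B: triangular load, peak 19: w₀L³/(45EI) = 27.02/EI
  θ_A0 = 34.57/EI,  θ_B0 = 45.23/EI
Flexibility coefficients: a unit moment at one end gives L/(3EI) there and L/(6EI) at the far end, so f₁₁ = f₂₂ = 1.333/EI and f₁₂ = f₂₁ = 0.6667/EI.
Compatibility — zero rotation at each built-in end:
  1.333 M_A + 0.6667 M_B = 34.57
  0.6667 M_A + 1.333 M_B = 45.23
Solving the pair gives M_A = 11.95 kN·m and M_B = 27.95 kN·m (hogging).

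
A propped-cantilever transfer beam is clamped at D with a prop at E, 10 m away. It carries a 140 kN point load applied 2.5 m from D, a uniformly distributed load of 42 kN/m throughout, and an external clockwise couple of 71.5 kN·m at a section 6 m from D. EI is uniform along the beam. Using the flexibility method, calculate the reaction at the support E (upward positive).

R_E = 178.5 kN

Take the reaction at E as the redundant and release it; the primary structure is a cantilever fixed at D.
Deflection at E on the released cantilever, summing each load's contribution:
  point load 140 at a = 2.5: Pa²(3L − a)/(6EI) = 4010/EI
  UDL 42: wL⁴/(8EI) = 52500/EI
  clockwise couple 71.5 at a = 6: M₀a(2L − a)/(2EI) = 3003/EI
  δ_0 = 59513/EI
Tip deflection under a unit load at E: L³/(3EI) = 333.3/EI.
The prop prevents deflection at E: R_E = δ_0/δ_{EE} = 59513/333.3 = 178.5 kN.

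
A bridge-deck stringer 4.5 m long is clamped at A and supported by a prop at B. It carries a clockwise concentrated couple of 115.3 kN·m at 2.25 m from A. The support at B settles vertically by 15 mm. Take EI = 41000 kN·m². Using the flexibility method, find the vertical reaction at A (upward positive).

Choose R_B as the redundant. The primary structure is the cantilever fixed at A.
Deflection at B on the released cantilever, summing each load's contribution:
  clockwise couple 115.3 at a = 2.25: M₀a(2L − a)/(2EI) = 875.6/EI
Tip deflection under a unit load at B: L³/(3EI) = 30.38/EI.
With EI = 41000 kN·m²: δ_0 = 0.021355 m and δ_{BB} = 0.000741 m/kN.
Compatibility — the beam at B must follow the support down by 0.015 m: δ_0 − R_B·δ_{BB} = 0.015, so R_B = (0.021355 − 0.015)/0.000741 = 8.578 kN.
Vertical equilibrium: R_A = ΣP − R_B = 0 − 8.578 = -8.578 kN.

R_A = -8.578 kN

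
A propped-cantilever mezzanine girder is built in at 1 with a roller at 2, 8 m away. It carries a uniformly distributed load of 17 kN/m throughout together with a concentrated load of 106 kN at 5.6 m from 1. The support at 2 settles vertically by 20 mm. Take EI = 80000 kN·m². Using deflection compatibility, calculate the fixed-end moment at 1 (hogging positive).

Remove the prop at 2; the released (primary) structure is a cantilever built in at 1.
Free-end deflection of the primary structure under the applied loading (downward +):
  UDL 17: wL⁴/(8EI) = 8704/EI
  point load 106 at a = 5.6: Pa²(3L − a)/(6EI) = 10194/EI
  δ_0 = 18898/EI
Flexibility coefficient — unit upward force at 2: δ_{22} = L³/(3EI) = 170.7/EI.
With EI = 80000 kN·m²: δ_0 = 0.23623 m and δ_{22} = 0.002133 m/kN.
Compatibility — the beam at 2 must follow the support down by 0.02 m: δ_0 − R_2·δ_{22} = 0.02, so R_2 = (0.23623 − 0.02)/0.002133 = 101.4 kN.
Moment equilibrium about 1: M_1 = Σ(load moments about 1) − R_2·L = 1138 − 101.4×8 = 326.8 kN·m.

M_1 = 326.8 kN·m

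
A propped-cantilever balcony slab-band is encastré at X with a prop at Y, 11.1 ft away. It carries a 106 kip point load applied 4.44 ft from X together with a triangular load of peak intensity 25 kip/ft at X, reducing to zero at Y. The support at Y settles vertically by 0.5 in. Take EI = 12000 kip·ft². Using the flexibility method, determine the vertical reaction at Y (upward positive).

R_Y = 48.7 kip

Take the reaction at Y as the redundant and release it; the primary structure is a cantilever fixed at X.
Deflection at Y on the released cantilever, summing each load's contribution:
  point load 106 at a = 4.44: Pa²(3L − a)/(6EI) = 10051/EI
  triangular load, peak 25 at the fixed end: w₀L⁴/(30EI) = 12651/EI
  δ_0 = 22702/EI
Tip deflection under a unit load at Y: L³/(3EI) = 455.9/EI.
With EI = 12000 kip·ft²: δ_0 = 1.8918 ft and δ_{YY} = 0.03799 ft/kip.
Compatibility — the beam at Y must follow the support down by 0.04167 ft: δ_0 − R_Y·δ_{YY} = 0.04167, so R_Y = (1.8918 − 0.04167)/0.03799 = 48.7 kip.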